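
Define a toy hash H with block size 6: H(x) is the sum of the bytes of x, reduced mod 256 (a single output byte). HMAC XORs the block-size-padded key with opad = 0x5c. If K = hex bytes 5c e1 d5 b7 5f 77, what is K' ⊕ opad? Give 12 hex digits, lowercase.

00bd89eb032b

Key hex bytes 5c e1 d5 b7 5f 77 is exactly B = 6 bytes: K' = 5c e1 d5 b7 5f 77.
XOR each byte with 0x5c: 5c⊕5c=00, e1⊕5c=bd, d5⊕5c=89, b7⊕5c=eb, 5f⊕5c=03, 77⊕5c=2b.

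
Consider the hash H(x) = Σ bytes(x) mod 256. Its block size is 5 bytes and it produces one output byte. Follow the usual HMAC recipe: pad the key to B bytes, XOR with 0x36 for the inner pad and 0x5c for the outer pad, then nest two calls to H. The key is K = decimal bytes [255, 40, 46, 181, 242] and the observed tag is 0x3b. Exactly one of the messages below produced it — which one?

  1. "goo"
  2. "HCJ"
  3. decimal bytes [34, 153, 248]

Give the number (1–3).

Key decimal bytes [255, 40, 46, 181, 242] = ff 28 2e b5 f2 is exactly B = 5 bytes: K' = ff 28 2e b5 f2.
K' ⊕ ipad = c9 1e 18 83 c4; K' ⊕ opad = a3 74 72 e9 ae.
m1: inner = H(c9 1e 18 83 c4 67 6f 6f) = 8b; tag = H(a3 74 72 e9 ae 8b) = ab
m2: inner = H(c9 1e 18 83 c4 48 43 4a) = 1b; tag = H(a3 74 72 e9 ae 1b) = 3b ← matches
m3: inner = H(c9 1e 18 83 c4 22 99 f8) = f9; tag = H(a3 74 72 e9 ae f9) = 19

2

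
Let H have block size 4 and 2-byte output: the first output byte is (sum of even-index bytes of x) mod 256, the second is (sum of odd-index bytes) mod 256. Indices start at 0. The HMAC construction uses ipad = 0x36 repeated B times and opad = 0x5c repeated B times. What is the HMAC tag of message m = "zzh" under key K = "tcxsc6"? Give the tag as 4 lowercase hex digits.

Key "tcxsc6" = 74 63 78 73 63 36 is 6 bytes > B = 4, so hash it first: H(key) = 4f 0c, then zero-pad to 4 bytes: K' = 4f 0c 00 00.
K' ⊕ ipad = 79 3a 36 36.  K' ⊕ opad = 13 50 5c 5c.
Inner input = (K'⊕ipad) ∥ m = 79 3a 36 36 ∥ 7a 7a 68.
Inner hash: even-index sum = 401 mod 256 = 145; odd-index sum = 234 mod 256 = 234 → 91 ea.
Outer input = (K'⊕opad) ∥ inner = 13 50 5c 5c ∥ 91 ea.
Outer hash (tag): even-index sum = 256 mod 256 = 0; odd-index sum = 406 mod 256 = 150 → 00 96.

0096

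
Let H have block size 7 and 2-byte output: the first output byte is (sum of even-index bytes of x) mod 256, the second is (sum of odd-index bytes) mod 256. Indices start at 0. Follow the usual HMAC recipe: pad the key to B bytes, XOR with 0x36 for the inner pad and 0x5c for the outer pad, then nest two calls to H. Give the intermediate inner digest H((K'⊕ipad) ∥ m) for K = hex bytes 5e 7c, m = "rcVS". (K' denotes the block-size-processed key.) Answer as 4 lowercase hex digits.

c07e

Key hex bytes 5e 7c is 2 bytes ≤ B = 7; zero-pad to 7 bytes: K' = 5e 7c 00 00 00 00 00.
K' ⊕ ipad = 68 4a 36 36 36 36 36.
Inner input = 68 4a 36 36 36 36 36 ∥ 72 63 56 53.
Inner hash: even-index sum = 448 mod 256 = 192; odd-index sum = 382 mod 256 = 126 → c0 7e.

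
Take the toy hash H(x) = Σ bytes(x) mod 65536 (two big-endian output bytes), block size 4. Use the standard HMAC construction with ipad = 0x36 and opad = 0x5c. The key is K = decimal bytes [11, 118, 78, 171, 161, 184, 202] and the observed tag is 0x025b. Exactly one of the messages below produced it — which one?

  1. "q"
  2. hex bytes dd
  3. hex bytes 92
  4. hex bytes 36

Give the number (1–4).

4

Key decimal bytes [11, 118, 78, 171, 161, 184, 202] = 0b 76 4e ab a1 b8 ca is 7 bytes > B = 4, so hash it first: H(key) = 03 9d, then zero-pad to 4 bytes: K' = 03 9d 00 00.
K' ⊕ ipad = 35 ab 36 36; K' ⊕ opad = 5f c1 5c 5c.
m1: inner = H(35 ab 36 36 71) = 01 bd; tag = H(5f c1 5c 5c 01 bd) = 0296
m2: inner = H(35 ab 36 36 dd) = 02 29; tag = H(5f c1 5c 5c 02 29) = 0203
m3: inner = H(35 ab 36 36 92) = 01 de; tag = H(5f c1 5c 5c 01 de) = 02b7
m4: inner = H(35 ab 36 36 36) = 01 82; tag = H(5f c1 5c 5c 01 82) = 025b ← matches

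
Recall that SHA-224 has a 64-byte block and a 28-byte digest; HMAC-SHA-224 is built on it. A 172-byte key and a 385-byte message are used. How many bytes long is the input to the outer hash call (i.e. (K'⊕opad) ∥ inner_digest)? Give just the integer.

92

Key is 172 > 64 bytes, so it is hashed to 28 bytes then zero-padded to 64: |K'| = 64.
Outer input = (K'⊕opad) ∥ H(inner) → 64 + 28 = 92 bytes.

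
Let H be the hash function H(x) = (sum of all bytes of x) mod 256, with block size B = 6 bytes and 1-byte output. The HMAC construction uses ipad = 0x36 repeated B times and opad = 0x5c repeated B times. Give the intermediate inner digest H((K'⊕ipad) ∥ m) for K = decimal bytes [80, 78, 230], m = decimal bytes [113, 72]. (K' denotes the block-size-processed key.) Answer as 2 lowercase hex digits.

09

Key decimal bytes [80, 78, 230] = 50 4e e6 is 3 bytes ≤ B = 6; zero-pad to 6 bytes: K' = 50 4e e6 00 00 00.
K' ⊕ ipad = 66 78 d0 36 36 36.
Inner input = 66 78 d0 36 36 36 ∥ 71 48.
Inner hash: sum = 102+120+208+54+54+54+113+72 = 777; mod 256 = 9 → 09.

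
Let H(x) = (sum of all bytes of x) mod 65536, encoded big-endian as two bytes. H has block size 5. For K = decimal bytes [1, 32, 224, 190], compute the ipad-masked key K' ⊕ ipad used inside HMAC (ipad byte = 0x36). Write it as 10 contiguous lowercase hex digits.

Key decimal bytes [1, 32, 224, 190] = 01 20 e0 be is 4 bytes ≤ B = 5; zero-pad to 5 bytes: K' = 01 20 e0 be 00.
XOR each byte with 0x36: 01⊕36=37, 20⊕36=16, e0⊕36=d6, be⊕36=88, 00⊕36=36.

3716d68836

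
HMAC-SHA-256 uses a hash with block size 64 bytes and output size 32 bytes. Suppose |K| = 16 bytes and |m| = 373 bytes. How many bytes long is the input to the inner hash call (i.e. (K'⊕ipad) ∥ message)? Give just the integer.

Key is 16 ≤ 64 bytes, zero-padded: |K'| = 64.
Inner input = (K'⊕ipad) ∥ m → 64 + 373 = 437 bytes.

437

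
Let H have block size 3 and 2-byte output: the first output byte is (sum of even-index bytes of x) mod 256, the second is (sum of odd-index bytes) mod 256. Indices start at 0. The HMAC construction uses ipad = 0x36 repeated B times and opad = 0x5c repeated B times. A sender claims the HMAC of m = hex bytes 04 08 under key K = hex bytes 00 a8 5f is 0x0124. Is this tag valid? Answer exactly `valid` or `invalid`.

invalid

Key hex bytes 00 a8 5f is exactly B = 3 bytes: K' = 00 a8 5f.
K' ⊕ ipad = 36 9e 69; K' ⊕ opad = 5c f4 03.
Inner hash: even-index sum = 167 mod 256 = 167; odd-index sum = 162 mod 256 = 162 → a7 a2.
Outer hash (recomputed tag): even-index sum = 257 mod 256 = 1; odd-index sum = 411 mod 256 = 155 → 01 9b.
Recomputed tag = 019b; claimed = 0124 → mismatch.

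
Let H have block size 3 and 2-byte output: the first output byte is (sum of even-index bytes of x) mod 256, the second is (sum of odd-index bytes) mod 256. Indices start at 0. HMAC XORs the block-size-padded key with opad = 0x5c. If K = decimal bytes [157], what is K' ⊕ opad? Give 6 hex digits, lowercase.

c15c5c

Key decimal bytes [157] = 9d is 1 byte ≤ B = 3; zero-pad to 3 bytes: K' = 9d 00 00.
XOR each byte with 0x5c: 9d⊕5c=c1, 00⊕5c=5c, 00⊕5c=5c.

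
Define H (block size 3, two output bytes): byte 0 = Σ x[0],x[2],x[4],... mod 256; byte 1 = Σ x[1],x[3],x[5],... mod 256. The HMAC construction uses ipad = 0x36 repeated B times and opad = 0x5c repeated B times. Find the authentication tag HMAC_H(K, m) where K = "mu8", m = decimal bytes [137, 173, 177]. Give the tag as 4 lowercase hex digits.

123f

Key "mu8" = 6d 75 38 is exactly B = 3 bytes: K' = 6d 75 38.
K' ⊕ ipad = 5b 43 0e.  K' ⊕ opad = 31 29 64.
Inner input = (K'⊕ipad) ∥ m = 5b 43 0e ∥ 89 ad b1.
Inner hash: even-index sum = 278 mod 256 = 22; odd-index sum = 381 mod 256 = 125 → 16 7d.
Outer input = (K'⊕opad) ∥ inner = 31 29 64 ∥ 16 7d.
Outer hash (tag): even-index sum = 274 mod 256 = 18; odd-index sum = 63 mod 256 = 63 → 12 3f.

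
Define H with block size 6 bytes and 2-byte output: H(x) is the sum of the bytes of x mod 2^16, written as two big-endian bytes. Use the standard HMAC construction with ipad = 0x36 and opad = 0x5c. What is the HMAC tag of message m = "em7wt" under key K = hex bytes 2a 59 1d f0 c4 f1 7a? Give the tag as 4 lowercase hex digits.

Key hex bytes 2a 59 1d f0 c4 f1 7a is 7 bytes > B = 6, so hash it first: H(key) = 03 bf, then zero-pad to 6 bytes: K' = 03 bf 00 00 00 00.
K' ⊕ ipad = 35 89 36 36 36 36.  K' ⊕ opad = 5f e3 5c 5c 5c 5c.
Inner input = (K'⊕ipad) ∥ m = 35 89 36 36 36 36 ∥ 65 6d 37 77 74.
Inner hash: sum = 53+137+54+54+54+54+101+109+55+119+116 = 906 → 03 8a.
Outer input = (K'⊕opad) ∥ inner = 5f e3 5c 5c 5c 5c ∥ 03 8a.
Outer hash (tag): sum = 95+227+92+92+92+92+3+138 = 831 → 03 3f.

033f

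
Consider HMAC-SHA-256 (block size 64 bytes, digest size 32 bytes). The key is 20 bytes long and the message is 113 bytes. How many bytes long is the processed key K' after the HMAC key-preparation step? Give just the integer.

Key is 20 ≤ 64 bytes, zero-padded: |K'| = 64.

64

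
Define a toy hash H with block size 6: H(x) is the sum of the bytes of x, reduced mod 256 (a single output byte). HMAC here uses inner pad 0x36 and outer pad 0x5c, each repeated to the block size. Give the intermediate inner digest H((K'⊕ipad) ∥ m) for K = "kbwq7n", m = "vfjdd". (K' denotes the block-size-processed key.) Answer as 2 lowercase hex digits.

a0

Key "kbwq7n" = 6b 62 77 71 37 6e is exactly B = 6 bytes: K' = 6b 62 77 71 37 6e.
K' ⊕ ipad = 5d 54 41 47 01 58.
Inner input = 5d 54 41 47 01 58 ∥ 76 66 6a 64 64.
Inner hash: sum = 93+84+65+71+1+88+118+102+106+100+100 = 928; mod 256 = 160 → a0.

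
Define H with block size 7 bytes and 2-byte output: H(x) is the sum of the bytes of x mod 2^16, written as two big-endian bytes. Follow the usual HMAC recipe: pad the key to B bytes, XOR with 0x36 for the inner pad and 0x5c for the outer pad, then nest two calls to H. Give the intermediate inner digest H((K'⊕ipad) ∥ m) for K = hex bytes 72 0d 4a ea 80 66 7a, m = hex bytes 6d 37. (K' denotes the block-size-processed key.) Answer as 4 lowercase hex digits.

03cd

Key hex bytes 72 0d 4a ea 80 66 7a is exactly B = 7 bytes: K' = 72 0d 4a ea 80 66 7a.
K' ⊕ ipad = 44 3b 7c dc b6 50 4c.
Inner input = 44 3b 7c dc b6 50 4c ∥ 6d 37.
Inner hash: sum = 68+59+124+220+182+80+76+109+55 = 973 → 03 cd.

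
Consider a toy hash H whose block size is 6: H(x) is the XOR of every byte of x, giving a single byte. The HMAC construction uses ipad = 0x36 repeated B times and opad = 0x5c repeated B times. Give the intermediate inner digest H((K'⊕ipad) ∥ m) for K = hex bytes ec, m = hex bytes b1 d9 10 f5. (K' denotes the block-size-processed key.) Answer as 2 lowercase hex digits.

Key hex bytes ec is 1 byte ≤ B = 6; zero-pad to 6 bytes: K' = ec 00 00 00 00 00.
K' ⊕ ipad = da 36 36 36 36 36.
Inner input = da 36 36 36 36 36 ∥ b1 d9 10 f5.
Inner hash: XOR da⊕36⊕36⊕36⊕36⊕36⊕b1⊕d9⊕10⊕f5 = 61.

61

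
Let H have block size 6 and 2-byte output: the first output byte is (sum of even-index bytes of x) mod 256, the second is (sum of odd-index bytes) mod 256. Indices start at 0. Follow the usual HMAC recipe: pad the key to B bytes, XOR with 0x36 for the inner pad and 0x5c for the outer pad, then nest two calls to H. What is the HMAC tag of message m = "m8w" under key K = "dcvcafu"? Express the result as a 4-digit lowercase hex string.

7ae6

Key "dcvcafu" = 64 63 76 63 61 66 75 is 7 bytes > B = 6, so hash it first: H(key) = b0 2c, then zero-pad to 6 bytes: K' = b0 2c 00 00 00 00.
K' ⊕ ipad = 86 1a 36 36 36 36.  K' ⊕ opad = ec 70 5c 5c 5c 5c.
Inner input = (K'⊕ipad) ∥ m = 86 1a 36 36 36 36 ∥ 6d 38 77.
Inner hash: even-index sum = 470 mod 256 = 214; odd-index sum = 190 mod 256 = 190 → d6 be.
Outer input = (K'⊕opad) ∥ inner = ec 70 5c 5c 5c 5c ∥ d6 be.
Outer hash (tag): even-index sum = 634 mod 256 = 122; odd-index sum = 486 mod 256 = 230 → 7a e6.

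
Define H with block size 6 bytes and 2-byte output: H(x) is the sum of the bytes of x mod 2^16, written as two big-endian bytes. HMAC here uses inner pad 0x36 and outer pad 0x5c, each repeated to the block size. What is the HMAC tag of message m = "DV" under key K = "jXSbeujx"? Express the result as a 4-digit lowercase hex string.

02eb

Key "jXSbeujx" = 6a 58 53 62 65 75 6a 78 is 8 bytes > B = 6, so hash it first: H(key) = 03 33, then zero-pad to 6 bytes: K' = 03 33 00 00 00 00.
K' ⊕ ipad = 35 05 36 36 36 36.  K' ⊕ opad = 5f 6f 5c 5c 5c 5c.
Inner input = (K'⊕ipad) ∥ m = 35 05 36 36 36 36 ∥ 44 56.
Inner hash: sum = 53+5+54+54+54+54+68+86 = 428 → 01 ac.
Outer input = (K'⊕opad) ∥ inner = 5f 6f 5c 5c 5c 5c ∥ 01 ac.
Outer hash (tag): sum = 95+111+92+92+92+92+1+172 = 747 → 02 eb.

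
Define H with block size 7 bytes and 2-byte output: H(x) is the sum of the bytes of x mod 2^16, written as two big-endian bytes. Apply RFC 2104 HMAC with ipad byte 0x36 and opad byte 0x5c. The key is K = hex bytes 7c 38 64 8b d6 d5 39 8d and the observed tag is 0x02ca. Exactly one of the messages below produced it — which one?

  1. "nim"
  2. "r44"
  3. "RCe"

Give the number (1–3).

3

Key hex bytes 7c 38 64 8b d6 d5 39 8d is 8 bytes > B = 7, so hash it first: H(key) = 04 14, then zero-pad to 7 bytes: K' = 04 14 00 00 00 00 00.
K' ⊕ ipad = 32 22 36 36 36 36 36; K' ⊕ opad = 58 48 5c 5c 5c 5c 5c.
m1: inner = H(32 22 36 36 36 36 36 6e 69 6d) = 02 a6; tag = H(58 48 5c 5c 5c 5c 5c 02 a6) = 0314
m2: inner = H(32 22 36 36 36 36 36 72 34 34) = 02 3c; tag = H(58 48 5c 5c 5c 5c 5c 02 3c) = 02aa
m3: inner = H(32 22 36 36 36 36 36 52 43 65) = 02 5c; tag = H(58 48 5c 5c 5c 5c 5c 02 5c) = 02ca ← matches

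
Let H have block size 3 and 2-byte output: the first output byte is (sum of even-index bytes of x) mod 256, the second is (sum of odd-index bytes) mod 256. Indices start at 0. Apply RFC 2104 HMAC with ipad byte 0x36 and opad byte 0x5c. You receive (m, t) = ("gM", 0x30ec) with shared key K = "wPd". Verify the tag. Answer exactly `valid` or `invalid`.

Key "wPd" = 77 50 64 is exactly B = 3 bytes: K' = 77 50 64.
K' ⊕ ipad = 41 66 52; K' ⊕ opad = 2b 0c 38.
Inner hash: even-index sum = 224 mod 256 = 224; odd-index sum = 205 mod 256 = 205 → e0 cd.
Outer hash (recomputed tag): even-index sum = 304 mod 256 = 48; odd-index sum = 236 mod 256 = 236 → 30 ec.
Recomputed tag = 30ec; claimed = 30ec → match.

valid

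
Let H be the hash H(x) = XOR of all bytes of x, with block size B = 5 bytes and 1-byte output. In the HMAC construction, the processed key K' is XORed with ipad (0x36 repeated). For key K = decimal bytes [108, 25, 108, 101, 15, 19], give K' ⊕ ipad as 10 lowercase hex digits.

5636363636

Key decimal bytes [108, 25, 108, 101, 15, 19] = 6c 19 6c 65 0f 13 is 6 bytes > B = 5, so hash it first: H(key) = 60, then zero-pad to 5 bytes: K' = 60 00 00 00 00.
XOR each byte with 0x36: 60⊕36=56, 00⊕36=36, 00⊕36=36, 00⊕36=36, 00⊕36=36.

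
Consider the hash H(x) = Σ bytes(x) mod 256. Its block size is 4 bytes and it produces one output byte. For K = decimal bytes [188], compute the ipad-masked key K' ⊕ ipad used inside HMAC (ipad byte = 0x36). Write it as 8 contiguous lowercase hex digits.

Key decimal bytes [188] = bc is 1 byte ≤ B = 4; zero-pad to 4 bytes: K' = bc 00 00 00.
XOR each byte with 0x36: bc⊕36=8a, 00⊕36=36, 00⊕36=36, 00⊕36=36.

8a363636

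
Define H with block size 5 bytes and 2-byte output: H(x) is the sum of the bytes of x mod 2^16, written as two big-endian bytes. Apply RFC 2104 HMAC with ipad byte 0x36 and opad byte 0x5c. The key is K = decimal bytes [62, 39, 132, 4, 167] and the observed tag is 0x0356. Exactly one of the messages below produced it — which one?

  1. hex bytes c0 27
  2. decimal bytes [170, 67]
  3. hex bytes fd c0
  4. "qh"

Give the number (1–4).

3

Key decimal bytes [62, 39, 132, 4, 167] = 3e 27 84 04 a7 is exactly B = 5 bytes: K' = 3e 27 84 04 a7.
K' ⊕ ipad = 08 11 b2 32 91; K' ⊕ opad = 62 7b d8 58 fb.
m1: inner = H(08 11 b2 32 91 c0 27) = 02 75; tag = H(62 7b d8 58 fb 02 75) = 037f
m2: inner = H(08 11 b2 32 91 aa 43) = 02 7b; tag = H(62 7b d8 58 fb 02 7b) = 0385
m3: inner = H(08 11 b2 32 91 fd c0) = 03 4b; tag = H(62 7b d8 58 fb 03 4b) = 0356 ← matches
m4: inner = H(08 11 b2 32 91 71 68) = 02 67; tag = H(62 7b d8 58 fb 02 67) = 0371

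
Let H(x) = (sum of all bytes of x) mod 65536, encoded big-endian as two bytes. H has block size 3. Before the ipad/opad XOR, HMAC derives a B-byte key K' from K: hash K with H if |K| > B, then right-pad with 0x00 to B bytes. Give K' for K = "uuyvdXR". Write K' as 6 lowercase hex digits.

02e700

|K| = 7 > B = 3, so first hash the key.
H(K): sum = 117+117+121+118+100+88+82 = 743 → 02 e7.
Zero-pad H(K) = 02 e7 to 3 bytes: K' = 02 e7 00.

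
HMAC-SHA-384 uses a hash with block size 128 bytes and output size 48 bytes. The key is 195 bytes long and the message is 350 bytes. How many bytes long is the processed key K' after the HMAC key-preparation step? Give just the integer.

128

Key is 195 > 128 bytes, so it is hashed to 48 bytes then zero-padded to 128: |K'| = 128.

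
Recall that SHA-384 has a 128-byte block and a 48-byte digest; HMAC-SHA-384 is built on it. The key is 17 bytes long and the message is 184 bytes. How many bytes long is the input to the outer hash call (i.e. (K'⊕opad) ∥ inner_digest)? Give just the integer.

176

Key is 17 ≤ 128 bytes, zero-padded: |K'| = 128.
Outer input = (K'⊕opad) ∥ H(inner) → 128 + 48 = 176 bytes.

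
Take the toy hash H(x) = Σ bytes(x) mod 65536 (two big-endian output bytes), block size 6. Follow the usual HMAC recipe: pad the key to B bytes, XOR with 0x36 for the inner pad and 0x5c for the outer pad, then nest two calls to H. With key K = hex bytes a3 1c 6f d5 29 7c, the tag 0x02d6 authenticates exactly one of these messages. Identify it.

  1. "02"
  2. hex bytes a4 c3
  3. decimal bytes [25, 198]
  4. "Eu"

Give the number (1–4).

Key hex bytes a3 1c 6f d5 29 7c is exactly B = 6 bytes: K' = a3 1c 6f d5 29 7c.
K' ⊕ ipad = 95 2a 59 e3 1f 4a; K' ⊕ opad = ff 40 33 89 75 20.
m1: inner = H(95 2a 59 e3 1f 4a 30 32) = 02 c6; tag = H(ff 40 33 89 75 20 02 c6) = 0358
m2: inner = H(95 2a 59 e3 1f 4a a4 c3) = 03 cb; tag = H(ff 40 33 89 75 20 03 cb) = 035e
m3: inner = H(95 2a 59 e3 1f 4a 19 c6) = 03 43; tag = H(ff 40 33 89 75 20 03 43) = 02d6 ← matches
m4: inner = H(95 2a 59 e3 1f 4a 45 75) = 03 1e; tag = H(ff 40 33 89 75 20 03 1e) = 02b1

3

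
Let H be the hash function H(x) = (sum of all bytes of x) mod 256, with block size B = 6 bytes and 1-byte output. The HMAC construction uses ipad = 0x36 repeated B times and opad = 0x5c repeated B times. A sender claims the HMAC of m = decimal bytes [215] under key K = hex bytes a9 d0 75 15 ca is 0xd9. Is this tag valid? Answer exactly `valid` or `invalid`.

Key hex bytes a9 d0 75 15 ca is 5 bytes ≤ B = 6; zero-pad to 6 bytes: K' = a9 d0 75 15 ca 00.
K' ⊕ ipad = 9f e6 43 23 fc 36; K' ⊕ opad = f5 8c 29 49 96 5c.
Inner hash: sum = 159+230+67+35+252+54+215 = 1012; mod 256 = 244 → f4.
Outer hash (recomputed tag): sum = 245+140+41+73+150+92+244 = 985; mod 256 = 217 → d9.
Recomputed tag = d9; claimed = d9 → match.

valid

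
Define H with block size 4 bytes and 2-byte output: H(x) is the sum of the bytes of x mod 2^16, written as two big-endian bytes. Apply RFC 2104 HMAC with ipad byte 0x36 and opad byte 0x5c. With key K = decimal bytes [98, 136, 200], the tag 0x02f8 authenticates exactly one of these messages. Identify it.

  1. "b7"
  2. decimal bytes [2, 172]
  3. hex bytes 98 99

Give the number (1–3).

Key decimal bytes [98, 136, 200] = 62 88 c8 is 3 bytes ≤ B = 4; zero-pad to 4 bytes: K' = 62 88 c8 00.
K' ⊕ ipad = 54 be fe 36; K' ⊕ opad = 3e d4 94 5c.
m1: inner = H(54 be fe 36 62 37) = 02 df; tag = H(3e d4 94 5c 02 df) = 02e3
m2: inner = H(54 be fe 36 02 ac) = 02 f4; tag = H(3e d4 94 5c 02 f4) = 02f8 ← matches
m3: inner = H(54 be fe 36 98 99) = 03 77; tag = H(3e d4 94 5c 03 77) = 027c

2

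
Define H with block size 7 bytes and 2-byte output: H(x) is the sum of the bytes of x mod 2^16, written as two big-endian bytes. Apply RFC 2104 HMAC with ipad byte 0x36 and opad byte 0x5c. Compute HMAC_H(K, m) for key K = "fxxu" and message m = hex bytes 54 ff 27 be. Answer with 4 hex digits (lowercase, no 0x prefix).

01cc

Key "fxxu" = 66 78 78 75 is 4 bytes ≤ B = 7; zero-pad to 7 bytes: K' = 66 78 78 75 00 00 00.
K' ⊕ ipad = 50 4e 4e 43 36 36 36.  K' ⊕ opad = 3a 24 24 29 5c 5c 5c.
Inner input = (K'⊕ipad) ∥ m = 50 4e 4e 43 36 36 36 ∥ 54 ff 27 be.
Inner hash: sum = 80+78+78+67+54+54+54+84+255+39+190 = 1033 → 04 09.
Outer input = (K'⊕opad) ∥ inner = 3a 24 24 29 5c 5c 5c ∥ 04 09.
Outer hash (tag): sum = 58+36+36+41+92+92+92+4+9 = 460 → 01 cc.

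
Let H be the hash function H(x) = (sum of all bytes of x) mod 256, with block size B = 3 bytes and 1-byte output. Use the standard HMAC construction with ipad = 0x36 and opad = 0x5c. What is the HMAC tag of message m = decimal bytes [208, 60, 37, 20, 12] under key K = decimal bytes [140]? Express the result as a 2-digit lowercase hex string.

ff

Key decimal bytes [140] = 8c is 1 byte ≤ B = 3; zero-pad to 3 bytes: K' = 8c 00 00.
K' ⊕ ipad = ba 36 36.  K' ⊕ opad = d0 5c 5c.
Inner input = (K'⊕ipad) ∥ m = ba 36 36 ∥ d0 3c 25 14 0c.
Inner hash: sum = 186+54+54+208+60+37+20+12 = 631; mod 256 = 119 → 77.
Outer input = (K'⊕opad) ∥ inner = d0 5c 5c ∥ 77.
Outer hash (tag): sum = 208+92+92+119 = 511; mod 256 = 255 → ff.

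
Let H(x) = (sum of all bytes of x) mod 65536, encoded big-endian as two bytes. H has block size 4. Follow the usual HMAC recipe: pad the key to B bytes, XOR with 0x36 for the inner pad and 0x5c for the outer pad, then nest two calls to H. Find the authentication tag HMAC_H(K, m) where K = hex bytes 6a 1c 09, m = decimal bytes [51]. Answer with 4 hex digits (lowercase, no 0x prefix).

0156

Key hex bytes 6a 1c 09 is 3 bytes ≤ B = 4; zero-pad to 4 bytes: K' = 6a 1c 09 00.
K' ⊕ ipad = 5c 2a 3f 36.  K' ⊕ opad = 36 40 55 5c.
Inner input = (K'⊕ipad) ∥ m = 5c 2a 3f 36 ∥ 33.
Inner hash: sum = 92+42+63+54+51 = 302 → 01 2e.
Outer input = (K'⊕opad) ∥ inner = 36 40 55 5c ∥ 01 2e.
Outer hash (tag): sum = 54+64+85+92+1+46 = 342 → 01 56.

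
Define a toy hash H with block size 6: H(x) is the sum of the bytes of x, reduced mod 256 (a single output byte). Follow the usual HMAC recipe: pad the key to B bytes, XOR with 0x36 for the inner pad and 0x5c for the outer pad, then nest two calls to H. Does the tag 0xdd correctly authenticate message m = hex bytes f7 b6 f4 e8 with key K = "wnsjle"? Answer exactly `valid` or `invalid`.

invalid

Key "wnsjle" = 77 6e 73 6a 6c 65 is exactly B = 6 bytes: K' = 77 6e 73 6a 6c 65.
K' ⊕ ipad = 41 58 45 5c 5a 53; K' ⊕ opad = 2b 32 2f 36 30 39.
Inner hash: sum = 65+88+69+92+90+83+247+182+244+232 = 1392; mod 256 = 112 → 70.
Outer hash (recomputed tag): sum = 43+50+47+54+48+57+112 = 411; mod 256 = 155 → 9b.
Recomputed tag = 9b; claimed = dd → mismatch.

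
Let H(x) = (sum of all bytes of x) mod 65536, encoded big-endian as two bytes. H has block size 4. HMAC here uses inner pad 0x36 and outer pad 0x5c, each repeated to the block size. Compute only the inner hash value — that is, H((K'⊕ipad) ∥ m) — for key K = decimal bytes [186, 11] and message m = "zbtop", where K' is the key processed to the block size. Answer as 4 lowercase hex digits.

0364

Key decimal bytes [186, 11] = ba 0b is 2 bytes ≤ B = 4; zero-pad to 4 bytes: K' = ba 0b 00 00.
K' ⊕ ipad = 8c 3d 36 36.
Inner input = 8c 3d 36 36 ∥ 7a 62 74 6f 70.
Inner hash: sum = 140+61+54+54+122+98+116+111+112 = 868 → 03 64.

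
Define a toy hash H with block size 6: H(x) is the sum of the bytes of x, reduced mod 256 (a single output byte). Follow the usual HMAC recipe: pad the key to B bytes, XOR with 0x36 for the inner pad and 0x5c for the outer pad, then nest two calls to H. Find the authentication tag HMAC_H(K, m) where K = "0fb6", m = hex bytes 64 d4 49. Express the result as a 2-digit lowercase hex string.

9d

Key "0fb6" = 30 66 62 36 is 4 bytes ≤ B = 6; zero-pad to 6 bytes: K' = 30 66 62 36 00 00.
K' ⊕ ipad = 06 50 54 00 36 36.  K' ⊕ opad = 6c 3a 3e 6a 5c 5c.
Inner input = (K'⊕ipad) ∥ m = 06 50 54 00 36 36 ∥ 64 d4 49.
Inner hash: sum = 6+80+84+0+54+54+100+212+73 = 663; mod 256 = 151 → 97.
Outer input = (K'⊕opad) ∥ inner = 6c 3a 3e 6a 5c 5c ∥ 97.
Outer hash (tag): sum = 108+58+62+106+92+92+151 = 669; mod 256 = 157 → 9d.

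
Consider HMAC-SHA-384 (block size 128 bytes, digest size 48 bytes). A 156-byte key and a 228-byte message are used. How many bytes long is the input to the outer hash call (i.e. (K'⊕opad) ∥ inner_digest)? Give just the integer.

176

Key is 156 > 128 bytes, so it is hashed to 48 bytes then zero-padded to 128: |K'| = 128.
Outer input = (K'⊕opad) ∥ H(inner) → 128 + 48 = 176 bytes.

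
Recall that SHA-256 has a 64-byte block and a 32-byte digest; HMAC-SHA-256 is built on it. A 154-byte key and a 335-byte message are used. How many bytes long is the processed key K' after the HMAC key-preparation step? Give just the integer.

64

Key is 154 > 64 bytes, so it is hashed to 32 bytes then zero-padded to 64: |K'| = 64.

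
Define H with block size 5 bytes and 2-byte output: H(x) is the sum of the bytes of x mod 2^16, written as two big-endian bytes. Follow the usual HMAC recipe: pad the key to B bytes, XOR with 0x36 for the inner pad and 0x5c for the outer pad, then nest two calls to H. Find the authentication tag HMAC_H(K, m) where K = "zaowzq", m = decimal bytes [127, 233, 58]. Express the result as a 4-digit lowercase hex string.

0277

Key "zaowzq" = 7a 61 6f 77 7a 71 is 6 bytes > B = 5, so hash it first: H(key) = 02 ac, then zero-pad to 5 bytes: K' = 02 ac 00 00 00.
K' ⊕ ipad = 34 9a 36 36 36.  K' ⊕ opad = 5e f0 5c 5c 5c.
Inner input = (K'⊕ipad) ∥ m = 34 9a 36 36 36 ∥ 7f e9 3a.
Inner hash: sum = 52+154+54+54+54+127+233+58 = 786 → 03 12.
Outer input = (K'⊕opad) ∥ inner = 5e f0 5c 5c 5c ∥ 03 12.
Outer hash (tag): sum = 94+240+92+92+92+3+18 = 631 → 02 77.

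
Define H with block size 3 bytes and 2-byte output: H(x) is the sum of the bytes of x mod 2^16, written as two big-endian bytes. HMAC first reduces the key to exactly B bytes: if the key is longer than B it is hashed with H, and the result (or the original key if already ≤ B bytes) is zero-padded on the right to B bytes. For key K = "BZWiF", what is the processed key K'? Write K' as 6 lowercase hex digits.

01a200

|K| = 5 > B = 3, so first hash the key.
H(K): sum = 66+90+87+105+70 = 418 → 01 a2.
Zero-pad H(K) = 01 a2 to 3 bytes: K' = 01 a2 00.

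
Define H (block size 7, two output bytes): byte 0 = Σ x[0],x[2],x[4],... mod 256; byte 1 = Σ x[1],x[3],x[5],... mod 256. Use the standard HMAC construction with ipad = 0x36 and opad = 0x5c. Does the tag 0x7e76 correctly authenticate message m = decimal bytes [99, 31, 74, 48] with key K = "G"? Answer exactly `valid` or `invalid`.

Key "G" = 47 is 1 byte ≤ B = 7; zero-pad to 7 bytes: K' = 47 00 00 00 00 00 00.
K' ⊕ ipad = 71 36 36 36 36 36 36; K' ⊕ opad = 1b 5c 5c 5c 5c 5c 5c.
Inner hash: even-index sum = 354 mod 256 = 98; odd-index sum = 335 mod 256 = 79 → 62 4f.
Outer hash (recomputed tag): even-index sum = 382 mod 256 = 126; odd-index sum = 374 mod 256 = 118 → 7e 76.
Recomputed tag = 7e76; claimed = 7e76 → match.

valid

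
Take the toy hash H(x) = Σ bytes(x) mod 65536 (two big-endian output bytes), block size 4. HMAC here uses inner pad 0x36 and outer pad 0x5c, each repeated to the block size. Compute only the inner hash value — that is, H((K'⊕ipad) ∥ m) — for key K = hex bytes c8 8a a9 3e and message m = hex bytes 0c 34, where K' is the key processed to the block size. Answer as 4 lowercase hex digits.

02a1

Key hex bytes c8 8a a9 3e is exactly B = 4 bytes: K' = c8 8a a9 3e.
K' ⊕ ipad = fe bc 9f 08.
Inner input = fe bc 9f 08 ∥ 0c 34.
Inner hash: sum = 254+188+159+8+12+52 = 673 → 02 a1.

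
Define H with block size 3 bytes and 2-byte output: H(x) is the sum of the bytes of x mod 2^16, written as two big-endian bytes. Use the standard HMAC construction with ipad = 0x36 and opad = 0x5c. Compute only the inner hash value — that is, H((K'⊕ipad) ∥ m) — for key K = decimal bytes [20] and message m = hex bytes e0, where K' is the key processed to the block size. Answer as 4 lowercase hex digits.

016e

Key decimal bytes [20] = 14 is 1 byte ≤ B = 3; zero-pad to 3 bytes: K' = 14 00 00.
K' ⊕ ipad = 22 36 36.
Inner input = 22 36 36 ∥ e0.
Inner hash: sum = 34+54+54+224 = 366 → 01 6e.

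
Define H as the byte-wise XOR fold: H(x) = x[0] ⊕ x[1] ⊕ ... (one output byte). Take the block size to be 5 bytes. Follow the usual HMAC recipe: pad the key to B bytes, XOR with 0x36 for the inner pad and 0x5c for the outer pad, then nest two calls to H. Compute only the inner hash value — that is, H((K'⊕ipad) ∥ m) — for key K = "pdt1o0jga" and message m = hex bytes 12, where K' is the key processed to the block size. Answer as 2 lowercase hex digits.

Key "pdt1o0jga" = 70 64 74 31 6f 30 6a 67 61 is 9 bytes > B = 5, so hash it first: H(key) = 62, then zero-pad to 5 bytes: K' = 62 00 00 00 00.
K' ⊕ ipad = 54 36 36 36 36.
Inner input = 54 36 36 36 36 ∥ 12.
Inner hash: XOR 54⊕36⊕36⊕36⊕36⊕12 = 46.

46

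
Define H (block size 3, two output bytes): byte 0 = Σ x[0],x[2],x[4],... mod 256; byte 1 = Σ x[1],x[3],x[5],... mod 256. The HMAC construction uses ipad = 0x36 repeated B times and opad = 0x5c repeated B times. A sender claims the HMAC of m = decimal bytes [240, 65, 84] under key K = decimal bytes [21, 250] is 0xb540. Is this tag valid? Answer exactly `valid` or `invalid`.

Key decimal bytes [21, 250] = 15 fa is 2 bytes ≤ B = 3; zero-pad to 3 bytes: K' = 15 fa 00.
K' ⊕ ipad = 23 cc 36; K' ⊕ opad = 49 a6 5c.
Inner hash: even-index sum = 154 mod 256 = 154; odd-index sum = 528 mod 256 = 16 → 9a 10.
Outer hash (recomputed tag): even-index sum = 181 mod 256 = 181; odd-index sum = 320 mod 256 = 64 → b5 40.
Recomputed tag = b540; claimed = b540 → match.

valid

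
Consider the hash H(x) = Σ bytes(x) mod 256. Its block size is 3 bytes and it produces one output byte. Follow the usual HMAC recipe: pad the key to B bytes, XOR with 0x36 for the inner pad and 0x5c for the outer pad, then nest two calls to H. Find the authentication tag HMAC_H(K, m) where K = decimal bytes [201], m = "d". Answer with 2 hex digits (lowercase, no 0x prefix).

Key decimal bytes [201] = c9 is 1 byte ≤ B = 3; zero-pad to 3 bytes: K' = c9 00 00.
K' ⊕ ipad = ff 36 36.  K' ⊕ opad = 95 5c 5c.
Inner input = (K'⊕ipad) ∥ m = ff 36 36 ∥ 64.
Inner hash: sum = 255+54+54+100 = 463; mod 256 = 207 → cf.
Outer input = (K'⊕opad) ∥ inner = 95 5c 5c ∥ cf.
Outer hash (tag): sum = 149+92+92+207 = 540; mod 256 = 28 → 1c.

1c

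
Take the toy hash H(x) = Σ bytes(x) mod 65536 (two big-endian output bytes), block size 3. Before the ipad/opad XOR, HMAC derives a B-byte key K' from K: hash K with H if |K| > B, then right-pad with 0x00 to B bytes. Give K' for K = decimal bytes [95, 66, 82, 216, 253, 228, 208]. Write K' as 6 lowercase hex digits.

047c00

|K| = 7 > B = 3, so first hash the key.
H(K): sum = 95+66+82+216+253+228+208 = 1148 → 04 7c.
Zero-pad H(K) = 04 7c to 3 bytes: K' = 04 7c 00.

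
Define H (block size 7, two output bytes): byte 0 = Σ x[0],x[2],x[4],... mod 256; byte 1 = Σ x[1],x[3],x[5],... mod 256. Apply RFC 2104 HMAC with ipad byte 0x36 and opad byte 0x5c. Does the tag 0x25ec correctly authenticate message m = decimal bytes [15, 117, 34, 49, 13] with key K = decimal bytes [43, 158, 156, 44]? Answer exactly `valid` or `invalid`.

Key decimal bytes [43, 158, 156, 44] = 2b 9e 9c 2c is 4 bytes ≤ B = 7; zero-pad to 7 bytes: K' = 2b 9e 9c 2c 00 00 00.
K' ⊕ ipad = 1d a8 aa 1a 36 36 36; K' ⊕ opad = 77 c2 c0 70 5c 5c 5c.
Inner hash: even-index sum = 473 mod 256 = 217; odd-index sum = 310 mod 256 = 54 → d9 36.
Outer hash (recomputed tag): even-index sum = 549 mod 256 = 37; odd-index sum = 615 mod 256 = 103 → 25 67.
Recomputed tag = 2567; claimed = 25ec → mismatch.

invalid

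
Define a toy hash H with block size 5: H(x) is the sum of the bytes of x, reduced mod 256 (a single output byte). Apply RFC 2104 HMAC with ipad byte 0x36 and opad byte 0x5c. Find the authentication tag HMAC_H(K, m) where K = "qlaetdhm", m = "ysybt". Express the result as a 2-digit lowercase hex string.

f5

Key "qlaetdhm" = 71 6c 61 65 74 64 68 6d is 8 bytes > B = 5, so hash it first: H(key) = 50, then zero-pad to 5 bytes: K' = 50 00 00 00 00.
K' ⊕ ipad = 66 36 36 36 36.  K' ⊕ opad = 0c 5c 5c 5c 5c.
Inner input = (K'⊕ipad) ∥ m = 66 36 36 36 36 ∥ 79 73 79 62 74.
Inner hash: sum = 102+54+54+54+54+121+115+121+98+116 = 889; mod 256 = 121 → 79.
Outer input = (K'⊕opad) ∥ inner = 0c 5c 5c 5c 5c ∥ 79.
Outer hash (tag): sum = 12+92+92+92+92+121 = 501; mod 256 = 245 → f5.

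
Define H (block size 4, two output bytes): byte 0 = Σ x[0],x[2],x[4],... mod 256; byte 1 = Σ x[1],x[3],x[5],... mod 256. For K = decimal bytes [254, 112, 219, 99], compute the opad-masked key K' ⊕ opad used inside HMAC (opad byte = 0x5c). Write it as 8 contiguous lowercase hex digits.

a22c873f

Key decimal bytes [254, 112, 219, 99] = fe 70 db 63 is exactly B = 4 bytes: K' = fe 70 db 63.
XOR each byte with 0x5c: fe⊕5c=a2, 70⊕5c=2c, db⊕5c=87, 63⊕5c=3f.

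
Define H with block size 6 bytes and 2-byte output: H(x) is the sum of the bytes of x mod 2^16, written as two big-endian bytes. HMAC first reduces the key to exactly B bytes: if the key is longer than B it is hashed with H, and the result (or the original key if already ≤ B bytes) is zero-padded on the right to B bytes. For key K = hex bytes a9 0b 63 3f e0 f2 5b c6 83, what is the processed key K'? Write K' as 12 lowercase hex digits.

|K| = 9 > B = 6, so first hash the key.
H(K): sum = 169+11+99+63+224+242+91+198+131 = 1228 → 04 cc.
Zero-pad H(K) = 04 cc to 6 bytes: K' = 04 cc 00 00 00 00.

04cc00000000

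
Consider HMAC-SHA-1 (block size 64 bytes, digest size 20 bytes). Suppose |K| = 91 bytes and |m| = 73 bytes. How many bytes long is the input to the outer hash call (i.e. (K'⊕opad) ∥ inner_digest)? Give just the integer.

Key is 91 > 64 bytes, so it is hashed to 20 bytes then zero-padded to 64: |K'| = 64.
Outer input = (K'⊕opad) ∥ H(inner) → 64 + 20 = 84 bytes.

84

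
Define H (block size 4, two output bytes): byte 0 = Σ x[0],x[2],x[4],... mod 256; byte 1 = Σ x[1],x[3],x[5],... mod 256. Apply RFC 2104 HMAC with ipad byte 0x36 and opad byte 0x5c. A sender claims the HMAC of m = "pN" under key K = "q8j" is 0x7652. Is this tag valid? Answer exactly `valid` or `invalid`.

Key "q8j" = 71 38 6a is 3 bytes ≤ B = 4; zero-pad to 4 bytes: K' = 71 38 6a 00.
K' ⊕ ipad = 47 0e 5c 36; K' ⊕ opad = 2d 64 36 5c.
Inner hash: even-index sum = 275 mod 256 = 19; odd-index sum = 146 mod 256 = 146 → 13 92.
Outer hash (recomputed tag): even-index sum = 118 mod 256 = 118; odd-index sum = 338 mod 256 = 82 → 76 52.
Recomputed tag = 7652; claimed = 7652 → match.

valid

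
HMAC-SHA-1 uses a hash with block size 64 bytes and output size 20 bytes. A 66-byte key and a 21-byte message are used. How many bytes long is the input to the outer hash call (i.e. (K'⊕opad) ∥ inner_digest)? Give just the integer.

Key is 66 > 64 bytes, so it is hashed to 20 bytes then zero-padded to 64: |K'| = 64.
Outer input = (K'⊕opad) ∥ H(inner) → 64 + 20 = 84 bytes.

84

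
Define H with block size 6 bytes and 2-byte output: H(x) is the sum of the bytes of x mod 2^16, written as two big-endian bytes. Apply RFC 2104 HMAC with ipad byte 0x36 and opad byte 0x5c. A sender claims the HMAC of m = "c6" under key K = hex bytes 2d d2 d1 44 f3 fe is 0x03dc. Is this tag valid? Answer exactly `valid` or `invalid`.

invalid

Key hex bytes 2d d2 d1 44 f3 fe is exactly B = 6 bytes: K' = 2d d2 d1 44 f3 fe.
K' ⊕ ipad = 1b e4 e7 72 c5 c8; K' ⊕ opad = 71 8e 8d 18 af a2.
Inner hash: sum = 27+228+231+114+197+200+99+54 = 1150 → 04 7e.
Outer hash (recomputed tag): sum = 113+142+141+24+175+162+4+126 = 887 → 03 77.
Recomputed tag = 0377; claimed = 03dc → mismatch.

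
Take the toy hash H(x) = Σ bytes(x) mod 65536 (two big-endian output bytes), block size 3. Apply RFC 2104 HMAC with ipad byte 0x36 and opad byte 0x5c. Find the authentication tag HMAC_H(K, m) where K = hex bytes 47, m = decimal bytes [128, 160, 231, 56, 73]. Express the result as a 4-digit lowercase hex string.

Key hex bytes 47 is 1 byte ≤ B = 3; zero-pad to 3 bytes: K' = 47 00 00.
K' ⊕ ipad = 71 36 36.  K' ⊕ opad = 1b 5c 5c.
Inner input = (K'⊕ipad) ∥ m = 71 36 36 ∥ 80 a0 e7 38 49.
Inner hash: sum = 113+54+54+128+160+231+56+73 = 869 → 03 65.
Outer input = (K'⊕opad) ∥ inner = 1b 5c 5c ∥ 03 65.
Outer hash (tag): sum = 27+92+92+3+101 = 315 → 01 3b.

013b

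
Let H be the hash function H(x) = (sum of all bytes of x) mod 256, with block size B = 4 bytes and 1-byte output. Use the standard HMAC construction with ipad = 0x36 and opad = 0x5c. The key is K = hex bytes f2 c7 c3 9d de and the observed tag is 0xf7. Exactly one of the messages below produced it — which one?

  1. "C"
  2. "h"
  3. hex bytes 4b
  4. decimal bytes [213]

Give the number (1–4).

Key hex bytes f2 c7 c3 9d de is 5 bytes > B = 4, so hash it first: H(key) = f7, then zero-pad to 4 bytes: K' = f7 00 00 00.
K' ⊕ ipad = c1 36 36 36; K' ⊕ opad = ab 5c 5c 5c.
m1: inner = H(c1 36 36 36 43) = a6; tag = H(ab 5c 5c 5c a6) = 65
m2: inner = H(c1 36 36 36 68) = cb; tag = H(ab 5c 5c 5c cb) = 8a
m3: inner = H(c1 36 36 36 4b) = ae; tag = H(ab 5c 5c 5c ae) = 6d
m4: inner = H(c1 36 36 36 d5) = 38; tag = H(ab 5c 5c 5c 38) = f7 ← matches

4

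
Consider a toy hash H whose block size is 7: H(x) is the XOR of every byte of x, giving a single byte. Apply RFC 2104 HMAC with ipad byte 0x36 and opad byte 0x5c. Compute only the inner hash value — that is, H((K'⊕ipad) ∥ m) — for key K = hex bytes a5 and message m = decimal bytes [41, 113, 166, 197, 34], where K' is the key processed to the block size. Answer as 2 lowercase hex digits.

8a

Key hex bytes a5 is 1 byte ≤ B = 7; zero-pad to 7 bytes: K' = a5 00 00 00 00 00 00.
K' ⊕ ipad = 93 36 36 36 36 36 36.
Inner input = 93 36 36 36 36 36 36 ∥ 29 71 a6 c5 22.
Inner hash: XOR 93⊕36⊕36⊕36⊕36⊕36⊕36⊕29⊕71⊕a6⊕c5⊕22 = 8a.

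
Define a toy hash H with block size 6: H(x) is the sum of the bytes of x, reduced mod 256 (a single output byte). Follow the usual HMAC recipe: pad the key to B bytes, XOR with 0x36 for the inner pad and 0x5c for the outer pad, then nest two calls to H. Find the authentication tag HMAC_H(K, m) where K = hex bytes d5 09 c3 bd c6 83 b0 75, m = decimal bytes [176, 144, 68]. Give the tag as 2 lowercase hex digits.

Key hex bytes d5 09 c3 bd c6 83 b0 75 is 8 bytes > B = 6, so hash it first: H(key) = cc, then zero-pad to 6 bytes: K' = cc 00 00 00 00 00.
K' ⊕ ipad = fa 36 36 36 36 36.  K' ⊕ opad = 90 5c 5c 5c 5c 5c.
Inner input = (K'⊕ipad) ∥ m = fa 36 36 36 36 36 ∥ b0 90 44.
Inner hash: sum = 250+54+54+54+54+54+176+144+68 = 908; mod 256 = 140 → 8c.
Outer input = (K'⊕opad) ∥ inner = 90 5c 5c 5c 5c 5c ∥ 8c.
Outer hash (tag): sum = 144+92+92+92+92+92+140 = 744; mod 256 = 232 → e8.

e8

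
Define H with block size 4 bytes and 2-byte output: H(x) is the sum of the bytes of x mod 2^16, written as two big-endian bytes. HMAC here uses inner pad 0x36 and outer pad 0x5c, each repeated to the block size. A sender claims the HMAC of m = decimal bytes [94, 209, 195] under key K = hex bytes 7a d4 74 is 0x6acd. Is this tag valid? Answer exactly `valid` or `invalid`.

Key hex bytes 7a d4 74 is 3 bytes ≤ B = 4; zero-pad to 4 bytes: K' = 7a d4 74 00.
K' ⊕ ipad = 4c e2 42 36; K' ⊕ opad = 26 88 28 5c.
Inner hash: sum = 76+226+66+54+94+209+195 = 920 → 03 98.
Outer hash (recomputed tag): sum = 38+136+40+92+3+152 = 461 → 01 cd.
Recomputed tag = 01cd; claimed = 6acd → mismatch.

invalid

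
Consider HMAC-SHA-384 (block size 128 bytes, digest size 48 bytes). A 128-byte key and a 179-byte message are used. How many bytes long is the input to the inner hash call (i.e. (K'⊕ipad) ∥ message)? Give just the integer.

307

Key is 128 ≤ 128 bytes, zero-padded: |K'| = 128.
Inner input = (K'⊕ipad) ∥ m → 128 + 179 = 307 bytes.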